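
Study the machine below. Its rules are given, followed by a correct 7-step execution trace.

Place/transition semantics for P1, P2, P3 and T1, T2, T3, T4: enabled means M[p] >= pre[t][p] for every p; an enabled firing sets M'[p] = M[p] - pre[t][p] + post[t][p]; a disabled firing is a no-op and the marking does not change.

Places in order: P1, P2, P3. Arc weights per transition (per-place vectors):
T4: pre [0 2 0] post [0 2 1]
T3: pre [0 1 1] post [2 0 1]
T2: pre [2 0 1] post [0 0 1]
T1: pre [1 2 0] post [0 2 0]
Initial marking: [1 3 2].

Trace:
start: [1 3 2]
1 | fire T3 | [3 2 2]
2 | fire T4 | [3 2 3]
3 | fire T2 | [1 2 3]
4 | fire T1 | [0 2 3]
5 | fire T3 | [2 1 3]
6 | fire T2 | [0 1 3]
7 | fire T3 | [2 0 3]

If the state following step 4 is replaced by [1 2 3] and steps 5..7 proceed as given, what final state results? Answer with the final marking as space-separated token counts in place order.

3 0 3

state after step 4 := [1 2 3]
5 | fire T3 | [3 1 3]
6 | fire T2 | [1 1 3]
7 | fire T3 | [3 0 3]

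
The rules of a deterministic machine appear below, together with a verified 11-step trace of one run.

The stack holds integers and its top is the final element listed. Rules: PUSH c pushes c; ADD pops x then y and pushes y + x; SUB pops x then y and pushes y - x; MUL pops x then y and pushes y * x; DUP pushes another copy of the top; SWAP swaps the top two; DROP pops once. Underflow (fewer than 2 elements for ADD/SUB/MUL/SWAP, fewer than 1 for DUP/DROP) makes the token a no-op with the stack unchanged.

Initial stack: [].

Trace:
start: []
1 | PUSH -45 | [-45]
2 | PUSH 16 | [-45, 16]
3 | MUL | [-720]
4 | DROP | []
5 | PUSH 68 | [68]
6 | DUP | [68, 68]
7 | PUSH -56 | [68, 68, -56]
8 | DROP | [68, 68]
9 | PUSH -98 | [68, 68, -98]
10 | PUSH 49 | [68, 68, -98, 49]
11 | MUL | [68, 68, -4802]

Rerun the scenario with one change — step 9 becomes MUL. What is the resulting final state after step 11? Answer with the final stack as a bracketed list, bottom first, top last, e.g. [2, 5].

[226576]

(re-executing from step 9 with the substitution; state before step 9: [68, 68])
9 | MUL | [4624]
10 | PUSH 49 | [4624, 49]
11 | MUL | [226576]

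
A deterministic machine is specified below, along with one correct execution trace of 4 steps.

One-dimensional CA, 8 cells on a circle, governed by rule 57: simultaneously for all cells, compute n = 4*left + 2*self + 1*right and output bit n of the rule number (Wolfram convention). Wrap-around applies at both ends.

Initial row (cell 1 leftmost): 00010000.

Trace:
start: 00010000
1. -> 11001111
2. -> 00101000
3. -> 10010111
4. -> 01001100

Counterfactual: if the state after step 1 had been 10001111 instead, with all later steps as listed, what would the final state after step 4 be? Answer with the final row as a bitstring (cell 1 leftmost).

10101100

state after step 1 := 10001111
2. -> 01101000
3. -> 01010111
4. -> 10101100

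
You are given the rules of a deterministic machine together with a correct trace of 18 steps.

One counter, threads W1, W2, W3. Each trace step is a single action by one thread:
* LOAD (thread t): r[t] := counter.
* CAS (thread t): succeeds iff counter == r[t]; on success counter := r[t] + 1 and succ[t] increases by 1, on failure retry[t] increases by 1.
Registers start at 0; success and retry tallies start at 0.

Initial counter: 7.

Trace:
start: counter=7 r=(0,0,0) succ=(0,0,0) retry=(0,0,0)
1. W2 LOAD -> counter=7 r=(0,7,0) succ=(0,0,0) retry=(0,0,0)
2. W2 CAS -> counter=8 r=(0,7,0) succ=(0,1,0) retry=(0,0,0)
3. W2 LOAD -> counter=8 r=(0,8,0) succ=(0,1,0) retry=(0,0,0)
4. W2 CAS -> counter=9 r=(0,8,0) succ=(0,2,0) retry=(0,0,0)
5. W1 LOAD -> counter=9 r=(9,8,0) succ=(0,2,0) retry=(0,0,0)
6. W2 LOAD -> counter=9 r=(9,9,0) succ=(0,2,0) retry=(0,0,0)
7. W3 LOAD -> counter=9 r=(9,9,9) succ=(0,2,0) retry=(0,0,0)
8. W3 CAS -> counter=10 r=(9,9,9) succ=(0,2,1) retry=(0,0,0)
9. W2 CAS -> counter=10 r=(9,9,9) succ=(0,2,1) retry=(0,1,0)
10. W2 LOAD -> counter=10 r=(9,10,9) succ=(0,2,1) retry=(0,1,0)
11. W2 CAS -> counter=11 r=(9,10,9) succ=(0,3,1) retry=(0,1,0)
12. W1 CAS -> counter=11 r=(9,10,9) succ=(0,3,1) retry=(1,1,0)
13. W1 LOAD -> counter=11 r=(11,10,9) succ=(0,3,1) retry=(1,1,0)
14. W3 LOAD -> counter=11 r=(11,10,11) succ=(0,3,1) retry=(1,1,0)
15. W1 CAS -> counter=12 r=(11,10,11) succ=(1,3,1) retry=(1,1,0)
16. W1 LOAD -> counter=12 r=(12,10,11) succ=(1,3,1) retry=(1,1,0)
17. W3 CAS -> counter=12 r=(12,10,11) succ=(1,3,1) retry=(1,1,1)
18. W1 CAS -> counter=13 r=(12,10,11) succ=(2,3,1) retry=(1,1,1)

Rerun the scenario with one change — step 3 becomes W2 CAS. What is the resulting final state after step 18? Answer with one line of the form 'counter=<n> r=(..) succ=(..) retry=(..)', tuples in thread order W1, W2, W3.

counter=12 r=(11,9,10) succ=(2,2,1) retry=(1,3,1)

(re-executing from step 3 with the substitution; state before step 3: counter=8 r=(0,7,0) succ=(0,1,0) retry=(0,0,0))
3. W2 CAS -> counter=8 r=(0,7,0) succ=(0,1,0) retry=(0,1,0)
4. W2 CAS -> counter=8 r=(0,7,0) succ=(0,1,0) retry=(0,2,0)
5. W1 LOAD -> counter=8 r=(8,7,0) succ=(0,1,0) retry=(0,2,0)
6. W2 LOAD -> counter=8 r=(8,8,0) succ=(0,1,0) retry=(0,2,0)
7. W3 LOAD -> counter=8 r=(8,8,8) succ=(0,1,0) retry=(0,2,0)
8. W3 CAS -> counter=9 r=(8,8,8) succ=(0,1,1) retry=(0,2,0)
9. W2 CAS -> counter=9 r=(8,8,8) succ=(0,1,1) retry=(0,3,0)
10. W2 LOAD -> counter=9 r=(8,9,8) succ=(0,1,1) retry=(0,3,0)
11. W2 CAS -> counter=10 r=(8,9,8) succ=(0,2,1) retry=(0,3,0)
12. W1 CAS -> counter=10 r=(8,9,8) succ=(0,2,1) retry=(1,3,0)
13. W1 LOAD -> counter=10 r=(10,9,8) succ=(0,2,1) retry=(1,3,0)
14. W3 LOAD -> counter=10 r=(10,9,10) succ=(0,2,1) retry=(1,3,0)
15. W1 CAS -> counter=11 r=(10,9,10) succ=(1,2,1) retry=(1,3,0)
16. W1 LOAD -> counter=11 r=(11,9,10) succ=(1,2,1) retry=(1,3,0)
17. W3 CAS -> counter=11 r=(11,9,10) succ=(1,2,1) retry=(1,3,1)
18. W1 CAS -> counter=12 r=(11,9,10) succ=(2,2,1) retry=(1,3,1)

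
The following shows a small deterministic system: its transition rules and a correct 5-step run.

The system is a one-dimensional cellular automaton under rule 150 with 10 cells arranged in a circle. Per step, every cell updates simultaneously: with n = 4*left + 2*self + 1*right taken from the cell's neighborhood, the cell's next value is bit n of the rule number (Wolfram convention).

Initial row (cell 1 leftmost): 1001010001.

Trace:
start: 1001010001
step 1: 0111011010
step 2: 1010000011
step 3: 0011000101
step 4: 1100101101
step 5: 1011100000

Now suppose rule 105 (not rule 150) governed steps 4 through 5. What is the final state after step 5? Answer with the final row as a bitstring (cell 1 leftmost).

1011100000

(re-executing steps 4..5 under rule 105; state before step 4: 0011000101)
step 4: 0011010010
step 5: 1011100000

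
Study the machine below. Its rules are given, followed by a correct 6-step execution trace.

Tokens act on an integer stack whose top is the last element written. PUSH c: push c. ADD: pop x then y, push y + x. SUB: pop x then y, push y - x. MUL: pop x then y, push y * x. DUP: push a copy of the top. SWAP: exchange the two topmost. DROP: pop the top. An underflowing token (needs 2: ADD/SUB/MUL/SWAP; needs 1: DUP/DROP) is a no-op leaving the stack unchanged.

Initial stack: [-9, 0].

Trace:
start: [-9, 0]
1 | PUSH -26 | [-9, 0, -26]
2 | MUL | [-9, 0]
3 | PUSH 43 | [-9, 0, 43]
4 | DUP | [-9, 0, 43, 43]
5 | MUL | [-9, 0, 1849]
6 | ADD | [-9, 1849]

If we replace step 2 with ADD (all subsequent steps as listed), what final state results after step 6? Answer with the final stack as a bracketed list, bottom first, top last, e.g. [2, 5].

[-9, 1823]

(re-executing from step 2 with the substitution; state before step 2: [-9, 0, -26])
2 | ADD | [-9, -26]
3 | PUSH 43 | [-9, -26, 43]
4 | DUP | [-9, -26, 43, 43]
5 | MUL | [-9, -26, 1849]
6 | ADD | [-9, 1823]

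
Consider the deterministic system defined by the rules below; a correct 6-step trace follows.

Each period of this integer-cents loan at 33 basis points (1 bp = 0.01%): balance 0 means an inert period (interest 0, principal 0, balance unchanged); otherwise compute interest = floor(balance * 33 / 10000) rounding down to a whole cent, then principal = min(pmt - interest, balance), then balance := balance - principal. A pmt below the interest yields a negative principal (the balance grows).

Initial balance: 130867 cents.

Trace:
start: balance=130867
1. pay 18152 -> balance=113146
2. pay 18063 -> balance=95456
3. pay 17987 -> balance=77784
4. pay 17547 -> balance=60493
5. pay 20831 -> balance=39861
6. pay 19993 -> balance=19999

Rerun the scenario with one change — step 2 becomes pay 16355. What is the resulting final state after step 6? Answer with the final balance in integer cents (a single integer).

(re-executing from step 2 with the substitution; state before step 2: balance=113146)
2. pay 16355 -> balance=97164
3. pay 17987 -> balance=79497
4. pay 17547 -> balance=62212
5. pay 20831 -> balance=41586
6. pay 19993 -> balance=21730

21730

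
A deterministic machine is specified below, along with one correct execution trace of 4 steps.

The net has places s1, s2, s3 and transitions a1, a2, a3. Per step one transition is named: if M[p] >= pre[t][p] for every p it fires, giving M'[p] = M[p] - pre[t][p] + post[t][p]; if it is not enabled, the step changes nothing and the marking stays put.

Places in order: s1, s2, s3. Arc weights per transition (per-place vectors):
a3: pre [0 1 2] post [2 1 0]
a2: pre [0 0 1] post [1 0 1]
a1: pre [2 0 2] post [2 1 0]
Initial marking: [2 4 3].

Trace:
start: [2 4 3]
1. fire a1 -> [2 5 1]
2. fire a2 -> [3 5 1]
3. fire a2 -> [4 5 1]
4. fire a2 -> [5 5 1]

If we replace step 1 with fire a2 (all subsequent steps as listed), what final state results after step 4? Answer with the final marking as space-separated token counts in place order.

(re-executing from step 1 with the substitution; state before step 1: [2 4 3])
1. fire a2 -> [3 4 3]
2. fire a2 -> [4 4 3]
3. fire a2 -> [5 4 3]
4. fire a2 -> [6 4 3]

6 4 3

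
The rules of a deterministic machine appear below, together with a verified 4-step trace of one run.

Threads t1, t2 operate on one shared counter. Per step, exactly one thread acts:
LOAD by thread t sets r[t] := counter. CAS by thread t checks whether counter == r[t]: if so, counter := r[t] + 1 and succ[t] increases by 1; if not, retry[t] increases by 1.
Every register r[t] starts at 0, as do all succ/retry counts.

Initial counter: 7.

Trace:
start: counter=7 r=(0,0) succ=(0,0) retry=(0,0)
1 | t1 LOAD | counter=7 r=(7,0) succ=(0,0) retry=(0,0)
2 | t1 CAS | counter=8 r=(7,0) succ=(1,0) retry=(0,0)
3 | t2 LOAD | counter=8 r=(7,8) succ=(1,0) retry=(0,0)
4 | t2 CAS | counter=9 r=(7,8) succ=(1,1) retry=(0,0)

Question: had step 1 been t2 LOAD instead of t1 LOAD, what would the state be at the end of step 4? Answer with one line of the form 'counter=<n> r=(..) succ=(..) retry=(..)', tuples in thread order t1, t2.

counter=8 r=(0,7) succ=(0,1) retry=(1,0)

(re-executing from step 1 with the substitution; state before step 1: counter=7 r=(0,0) succ=(0,0) retry=(0,0))
1 | t2 LOAD | counter=7 r=(0,7) succ=(0,0) retry=(0,0)
2 | t1 CAS | counter=7 r=(0,7) succ=(0,0) retry=(1,0)
3 | t2 LOAD | counter=7 r=(0,7) succ=(0,0) retry=(1,0)
4 | t2 CAS | counter=8 r=(0,7) succ=(0,1) retry=(1,0)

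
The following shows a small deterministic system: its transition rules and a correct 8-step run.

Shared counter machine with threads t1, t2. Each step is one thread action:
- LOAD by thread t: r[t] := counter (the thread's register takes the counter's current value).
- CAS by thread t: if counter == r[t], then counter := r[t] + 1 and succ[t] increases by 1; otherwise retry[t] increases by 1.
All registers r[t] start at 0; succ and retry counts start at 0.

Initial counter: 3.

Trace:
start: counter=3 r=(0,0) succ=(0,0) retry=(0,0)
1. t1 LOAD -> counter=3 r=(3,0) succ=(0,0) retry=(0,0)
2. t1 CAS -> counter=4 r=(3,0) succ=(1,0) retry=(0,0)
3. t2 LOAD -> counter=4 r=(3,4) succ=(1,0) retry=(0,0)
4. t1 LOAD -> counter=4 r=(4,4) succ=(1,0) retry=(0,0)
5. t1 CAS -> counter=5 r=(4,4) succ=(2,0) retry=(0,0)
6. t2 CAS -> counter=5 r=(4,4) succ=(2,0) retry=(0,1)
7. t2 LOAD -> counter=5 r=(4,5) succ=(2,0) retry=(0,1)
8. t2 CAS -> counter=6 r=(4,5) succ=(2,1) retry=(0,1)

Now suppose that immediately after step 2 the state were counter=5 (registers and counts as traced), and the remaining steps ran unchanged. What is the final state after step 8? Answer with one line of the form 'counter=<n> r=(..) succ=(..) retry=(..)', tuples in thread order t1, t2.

state after step 2 := counter=5 r=(3,0) succ=(1,0) retry=(0,0)
3. t2 LOAD -> counter=5 r=(3,5) succ=(1,0) retry=(0,0)
4. t1 LOAD -> counter=5 r=(5,5) succ=(1,0) retry=(0,0)
5. t1 CAS -> counter=6 r=(5,5) succ=(2,0) retry=(0,0)
6. t2 CAS -> counter=6 r=(5,5) succ=(2,0) retry=(0,1)
7. t2 LOAD -> counter=6 r=(5,6) succ=(2,0) retry=(0,1)
8. t2 CAS -> counter=7 r=(5,6) succ=(2,1) retry=(0,1)

counter=7 r=(5,6) succ=(2,1) retry=(0,1)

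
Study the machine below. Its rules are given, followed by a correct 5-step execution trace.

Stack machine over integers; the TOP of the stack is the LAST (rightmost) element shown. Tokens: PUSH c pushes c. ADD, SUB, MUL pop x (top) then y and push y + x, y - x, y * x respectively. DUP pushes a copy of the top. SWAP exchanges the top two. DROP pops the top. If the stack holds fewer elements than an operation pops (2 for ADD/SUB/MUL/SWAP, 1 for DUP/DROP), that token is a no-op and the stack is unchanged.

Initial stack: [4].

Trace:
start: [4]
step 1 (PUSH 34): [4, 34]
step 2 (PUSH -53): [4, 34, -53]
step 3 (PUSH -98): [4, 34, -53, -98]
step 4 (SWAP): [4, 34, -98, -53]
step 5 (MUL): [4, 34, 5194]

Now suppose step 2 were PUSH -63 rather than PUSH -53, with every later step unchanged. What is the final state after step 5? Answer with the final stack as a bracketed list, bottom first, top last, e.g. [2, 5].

(re-executing from step 2 with the substitution; state before step 2: [4, 34])
step 2 (PUSH -63): [4, 34, -63]
step 3 (PUSH -98): [4, 34, -63, -98]
step 4 (SWAP): [4, 34, -98, -63]
step 5 (MUL): [4, 34, 6174]

[4, 34, 6174]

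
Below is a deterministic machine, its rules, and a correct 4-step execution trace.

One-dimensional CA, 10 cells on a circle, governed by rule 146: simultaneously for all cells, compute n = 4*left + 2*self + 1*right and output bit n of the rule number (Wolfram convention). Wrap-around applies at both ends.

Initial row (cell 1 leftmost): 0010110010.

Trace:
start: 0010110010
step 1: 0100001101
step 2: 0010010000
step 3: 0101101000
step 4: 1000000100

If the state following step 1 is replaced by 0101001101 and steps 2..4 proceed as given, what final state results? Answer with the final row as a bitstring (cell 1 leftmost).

state after step 1 := 0101001101
step 2: 0000110000
step 3: 0001001000
step 4: 0010110100

0010110100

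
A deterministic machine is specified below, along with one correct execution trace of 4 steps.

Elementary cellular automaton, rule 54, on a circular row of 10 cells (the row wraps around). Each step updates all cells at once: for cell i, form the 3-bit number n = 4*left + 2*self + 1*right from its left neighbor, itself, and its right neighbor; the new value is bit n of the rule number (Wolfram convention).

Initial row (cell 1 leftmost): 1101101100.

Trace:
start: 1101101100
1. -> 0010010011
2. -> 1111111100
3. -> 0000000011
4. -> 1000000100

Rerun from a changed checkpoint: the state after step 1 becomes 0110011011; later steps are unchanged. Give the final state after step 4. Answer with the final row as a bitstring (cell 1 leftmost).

0001100000

state after step 1 := 0110011011
2. -> 1001100100
3. -> 1110011111
4. -> 0001100000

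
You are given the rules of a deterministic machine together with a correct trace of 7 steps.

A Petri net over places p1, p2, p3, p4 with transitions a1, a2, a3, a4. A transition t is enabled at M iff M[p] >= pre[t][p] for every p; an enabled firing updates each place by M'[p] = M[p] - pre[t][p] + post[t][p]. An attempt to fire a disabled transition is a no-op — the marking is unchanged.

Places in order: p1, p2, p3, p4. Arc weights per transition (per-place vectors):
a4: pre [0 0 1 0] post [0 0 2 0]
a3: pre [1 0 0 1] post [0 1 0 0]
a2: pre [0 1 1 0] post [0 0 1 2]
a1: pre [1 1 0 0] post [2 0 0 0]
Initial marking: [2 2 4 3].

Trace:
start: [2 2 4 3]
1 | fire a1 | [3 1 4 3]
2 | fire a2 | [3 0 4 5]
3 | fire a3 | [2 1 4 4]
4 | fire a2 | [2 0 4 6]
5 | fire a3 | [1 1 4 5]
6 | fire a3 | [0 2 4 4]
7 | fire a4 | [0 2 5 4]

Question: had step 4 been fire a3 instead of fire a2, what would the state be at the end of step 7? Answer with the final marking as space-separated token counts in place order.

0 3 5 2

(re-executing from step 4 with the substitution; state before step 4: [2 1 4 4])
4 | fire a3 | [1 2 4 3]
5 | fire a3 | [0 3 4 2]
6 | fire a3 | [0 3 4 2]
7 | fire a4 | [0 3 5 2]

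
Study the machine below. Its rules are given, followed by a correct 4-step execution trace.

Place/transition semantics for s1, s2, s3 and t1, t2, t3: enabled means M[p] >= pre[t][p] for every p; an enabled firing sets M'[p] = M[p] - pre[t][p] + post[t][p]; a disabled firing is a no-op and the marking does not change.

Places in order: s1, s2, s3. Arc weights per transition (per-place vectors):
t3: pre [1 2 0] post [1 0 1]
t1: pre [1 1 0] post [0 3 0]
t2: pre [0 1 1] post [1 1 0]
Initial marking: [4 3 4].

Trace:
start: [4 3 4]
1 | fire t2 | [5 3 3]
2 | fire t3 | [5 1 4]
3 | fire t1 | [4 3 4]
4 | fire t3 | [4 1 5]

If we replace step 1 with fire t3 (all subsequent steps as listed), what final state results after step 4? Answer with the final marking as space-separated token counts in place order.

(re-executing from step 1 with the substitution; state before step 1: [4 3 4])
1 | fire t3 | [4 1 5]
2 | fire t3 | [4 1 5]
3 | fire t1 | [3 3 5]
4 | fire t3 | [3 1 6]

3 1 6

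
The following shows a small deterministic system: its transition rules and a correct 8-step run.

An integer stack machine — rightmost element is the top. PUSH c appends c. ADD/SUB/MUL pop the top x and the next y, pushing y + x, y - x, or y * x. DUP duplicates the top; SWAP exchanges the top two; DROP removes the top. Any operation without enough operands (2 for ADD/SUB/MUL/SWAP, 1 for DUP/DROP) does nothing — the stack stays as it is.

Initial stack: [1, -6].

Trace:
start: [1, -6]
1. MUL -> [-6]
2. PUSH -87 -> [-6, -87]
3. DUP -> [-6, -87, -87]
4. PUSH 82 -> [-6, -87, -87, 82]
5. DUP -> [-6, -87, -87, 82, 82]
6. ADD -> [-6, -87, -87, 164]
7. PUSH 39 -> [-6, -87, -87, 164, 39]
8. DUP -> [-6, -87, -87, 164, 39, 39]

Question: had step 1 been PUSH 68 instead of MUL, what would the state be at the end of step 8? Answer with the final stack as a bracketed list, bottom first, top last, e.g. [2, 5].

(re-executing from step 1 with the substitution; state before step 1: [1, -6])
1. PUSH 68 -> [1, -6, 68]
2. PUSH -87 -> [1, -6, 68, -87]
3. DUP -> [1, -6, 68, -87, -87]
4. PUSH 82 -> [1, -6, 68, -87, -87, 82]
5. DUP -> [1, -6, 68, -87, -87, 82, 82]
6. ADD -> [1, -6, 68, -87, -87, 164]
7. PUSH 39 -> [1, -6, 68, -87, -87, 164, 39]
8. DUP -> [1, -6, 68, -87, -87, 164, 39, 39]

[1, -6, 68, -87, -87, 164, 39, 39]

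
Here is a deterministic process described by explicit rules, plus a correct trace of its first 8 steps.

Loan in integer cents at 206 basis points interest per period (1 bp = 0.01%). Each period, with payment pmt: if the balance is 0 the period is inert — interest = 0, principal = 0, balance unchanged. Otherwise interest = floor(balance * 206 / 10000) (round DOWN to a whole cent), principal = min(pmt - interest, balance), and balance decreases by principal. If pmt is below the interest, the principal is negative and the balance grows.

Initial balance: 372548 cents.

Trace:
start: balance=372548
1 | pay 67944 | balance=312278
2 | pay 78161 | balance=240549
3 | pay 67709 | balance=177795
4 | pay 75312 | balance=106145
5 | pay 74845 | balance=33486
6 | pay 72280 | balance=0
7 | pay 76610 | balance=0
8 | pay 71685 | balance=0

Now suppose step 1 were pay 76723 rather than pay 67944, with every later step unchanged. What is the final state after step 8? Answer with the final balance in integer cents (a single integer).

(re-executing from step 1 with the substitution; state before step 1: balance=372548)
1 | pay 76723 | balance=303499
2 | pay 78161 | balance=231590
3 | pay 67709 | balance=168651
4 | pay 75312 | balance=96813
5 | pay 74845 | balance=23962
6 | pay 72280 | balance=0
7 | pay 76610 | balance=0
8 | pay 71685 | balance=0

0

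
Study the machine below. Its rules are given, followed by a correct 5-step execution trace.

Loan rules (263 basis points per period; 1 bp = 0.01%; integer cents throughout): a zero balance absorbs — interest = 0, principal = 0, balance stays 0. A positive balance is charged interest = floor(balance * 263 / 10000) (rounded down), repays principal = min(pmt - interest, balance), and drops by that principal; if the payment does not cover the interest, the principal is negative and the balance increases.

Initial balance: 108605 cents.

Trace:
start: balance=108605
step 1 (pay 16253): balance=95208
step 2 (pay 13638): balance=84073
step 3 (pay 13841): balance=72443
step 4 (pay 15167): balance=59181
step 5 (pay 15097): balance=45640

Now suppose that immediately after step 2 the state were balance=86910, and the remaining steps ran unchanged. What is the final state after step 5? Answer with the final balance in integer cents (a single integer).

48706

state after step 2 := balance=86910
step 3 (pay 13841): balance=75354
step 4 (pay 15167): balance=62168
step 5 (pay 15097): balance=48706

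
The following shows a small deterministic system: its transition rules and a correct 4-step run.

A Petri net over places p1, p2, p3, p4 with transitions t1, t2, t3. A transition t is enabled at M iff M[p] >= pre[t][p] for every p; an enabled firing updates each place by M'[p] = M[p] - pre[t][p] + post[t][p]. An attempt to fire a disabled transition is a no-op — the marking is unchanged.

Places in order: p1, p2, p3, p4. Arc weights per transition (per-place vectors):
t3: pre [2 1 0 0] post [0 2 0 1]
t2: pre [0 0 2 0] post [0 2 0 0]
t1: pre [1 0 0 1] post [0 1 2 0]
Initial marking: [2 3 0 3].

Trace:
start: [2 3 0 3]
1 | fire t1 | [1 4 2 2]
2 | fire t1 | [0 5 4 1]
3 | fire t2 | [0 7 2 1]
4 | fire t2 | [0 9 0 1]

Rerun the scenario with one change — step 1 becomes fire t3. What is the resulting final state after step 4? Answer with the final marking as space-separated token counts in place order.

0 4 0 4

(re-executing from step 1 with the substitution; state before step 1: [2 3 0 3])
1 | fire t3 | [0 4 0 4]
2 | fire t1 | [0 4 0 4]
3 | fire t2 | [0 4 0 4]
4 | fire t2 | [0 4 0 4]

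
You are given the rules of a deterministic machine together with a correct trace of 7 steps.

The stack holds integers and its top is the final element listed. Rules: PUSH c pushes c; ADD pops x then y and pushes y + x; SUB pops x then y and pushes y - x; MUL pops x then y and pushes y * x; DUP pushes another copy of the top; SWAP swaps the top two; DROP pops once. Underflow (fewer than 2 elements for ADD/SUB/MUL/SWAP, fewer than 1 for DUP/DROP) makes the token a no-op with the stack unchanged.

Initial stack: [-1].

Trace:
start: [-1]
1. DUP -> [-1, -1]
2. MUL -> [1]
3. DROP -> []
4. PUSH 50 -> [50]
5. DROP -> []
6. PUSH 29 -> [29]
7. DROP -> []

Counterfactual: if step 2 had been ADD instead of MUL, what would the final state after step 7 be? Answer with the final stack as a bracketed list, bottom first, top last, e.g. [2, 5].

[]

(re-executing from step 2 with the substitution; state before step 2: [-1, -1])
2. ADD -> [-2]
3. DROP -> []
4. PUSH 50 -> [50]
5. DROP -> []
6. PUSH 29 -> [29]
7. DROP -> []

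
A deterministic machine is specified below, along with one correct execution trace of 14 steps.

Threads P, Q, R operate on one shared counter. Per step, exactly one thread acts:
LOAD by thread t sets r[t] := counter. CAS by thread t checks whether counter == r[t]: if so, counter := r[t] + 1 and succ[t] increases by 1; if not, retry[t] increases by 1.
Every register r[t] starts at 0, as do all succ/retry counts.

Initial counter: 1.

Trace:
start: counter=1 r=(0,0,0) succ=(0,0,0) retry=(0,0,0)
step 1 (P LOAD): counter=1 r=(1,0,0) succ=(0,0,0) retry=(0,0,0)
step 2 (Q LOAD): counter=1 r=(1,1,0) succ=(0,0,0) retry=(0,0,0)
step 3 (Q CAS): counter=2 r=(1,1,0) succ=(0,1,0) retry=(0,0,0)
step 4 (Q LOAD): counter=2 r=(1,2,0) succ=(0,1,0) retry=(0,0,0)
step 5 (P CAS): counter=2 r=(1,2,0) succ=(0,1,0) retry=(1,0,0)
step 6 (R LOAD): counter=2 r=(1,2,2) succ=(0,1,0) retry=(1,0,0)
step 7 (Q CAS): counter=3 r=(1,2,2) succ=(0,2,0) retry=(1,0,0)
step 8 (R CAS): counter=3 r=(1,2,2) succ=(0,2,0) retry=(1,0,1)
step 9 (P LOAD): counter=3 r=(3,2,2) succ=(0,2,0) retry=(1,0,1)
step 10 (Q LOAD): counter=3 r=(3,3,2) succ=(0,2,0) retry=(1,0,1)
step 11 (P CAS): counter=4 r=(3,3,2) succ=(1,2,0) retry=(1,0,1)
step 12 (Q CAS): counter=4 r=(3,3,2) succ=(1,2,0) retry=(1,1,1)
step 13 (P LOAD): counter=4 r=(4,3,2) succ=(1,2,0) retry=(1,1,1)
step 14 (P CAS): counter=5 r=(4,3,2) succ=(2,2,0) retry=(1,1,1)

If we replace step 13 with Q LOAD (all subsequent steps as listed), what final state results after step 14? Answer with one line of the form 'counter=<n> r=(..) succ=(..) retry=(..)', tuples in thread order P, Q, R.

counter=4 r=(3,4,2) succ=(1,2,0) retry=(2,1,1)

(re-executing from step 13 with the substitution; state before step 13: counter=4 r=(3,3,2) succ=(1,2,0) retry=(1,1,1))
step 13 (Q LOAD): counter=4 r=(3,4,2) succ=(1,2,0) retry=(1,1,1)
step 14 (P CAS): counter=4 r=(3,4,2) succ=(1,2,0) retry=(2,1,1)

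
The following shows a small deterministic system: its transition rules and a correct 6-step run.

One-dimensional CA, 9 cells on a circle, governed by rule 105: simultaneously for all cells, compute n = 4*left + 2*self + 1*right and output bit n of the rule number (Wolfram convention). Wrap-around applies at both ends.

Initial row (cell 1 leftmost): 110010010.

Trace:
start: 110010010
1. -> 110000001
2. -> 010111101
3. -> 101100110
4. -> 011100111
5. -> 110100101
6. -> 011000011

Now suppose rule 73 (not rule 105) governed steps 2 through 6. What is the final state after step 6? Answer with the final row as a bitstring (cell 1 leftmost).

000100100

(re-executing steps 2..6 under rule 73; state before step 2: 110000001)
2. -> 010111101
3. -> 000100100
4. -> 110000001
5. -> 010111101
6. -> 000100100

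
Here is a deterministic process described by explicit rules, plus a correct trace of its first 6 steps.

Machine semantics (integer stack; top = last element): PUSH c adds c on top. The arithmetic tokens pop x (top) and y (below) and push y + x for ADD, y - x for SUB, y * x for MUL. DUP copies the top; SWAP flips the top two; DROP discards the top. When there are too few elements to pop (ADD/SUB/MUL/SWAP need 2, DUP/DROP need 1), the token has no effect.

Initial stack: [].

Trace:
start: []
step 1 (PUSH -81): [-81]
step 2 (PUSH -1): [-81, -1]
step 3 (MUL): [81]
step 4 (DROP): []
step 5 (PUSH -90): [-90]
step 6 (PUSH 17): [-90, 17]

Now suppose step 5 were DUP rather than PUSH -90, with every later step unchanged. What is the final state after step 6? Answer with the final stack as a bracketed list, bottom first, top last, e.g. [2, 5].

[17]

(re-executing from step 5 with the substitution; state before step 5: [])
step 5 (DUP): []
step 6 (PUSH 17): [17]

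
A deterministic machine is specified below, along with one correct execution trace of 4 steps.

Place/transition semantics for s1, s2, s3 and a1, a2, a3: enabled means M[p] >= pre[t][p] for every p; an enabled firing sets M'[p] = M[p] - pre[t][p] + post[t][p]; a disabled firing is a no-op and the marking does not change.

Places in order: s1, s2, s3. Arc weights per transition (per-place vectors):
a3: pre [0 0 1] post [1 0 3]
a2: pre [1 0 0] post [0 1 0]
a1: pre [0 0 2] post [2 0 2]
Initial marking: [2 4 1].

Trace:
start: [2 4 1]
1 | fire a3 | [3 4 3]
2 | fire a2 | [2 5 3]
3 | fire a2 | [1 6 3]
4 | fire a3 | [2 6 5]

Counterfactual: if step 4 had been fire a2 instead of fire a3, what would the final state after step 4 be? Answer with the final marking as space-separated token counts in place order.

(re-executing from step 4 with the substitution; state before step 4: [1 6 3])
4 | fire a2 | [0 7 3]

0 7 3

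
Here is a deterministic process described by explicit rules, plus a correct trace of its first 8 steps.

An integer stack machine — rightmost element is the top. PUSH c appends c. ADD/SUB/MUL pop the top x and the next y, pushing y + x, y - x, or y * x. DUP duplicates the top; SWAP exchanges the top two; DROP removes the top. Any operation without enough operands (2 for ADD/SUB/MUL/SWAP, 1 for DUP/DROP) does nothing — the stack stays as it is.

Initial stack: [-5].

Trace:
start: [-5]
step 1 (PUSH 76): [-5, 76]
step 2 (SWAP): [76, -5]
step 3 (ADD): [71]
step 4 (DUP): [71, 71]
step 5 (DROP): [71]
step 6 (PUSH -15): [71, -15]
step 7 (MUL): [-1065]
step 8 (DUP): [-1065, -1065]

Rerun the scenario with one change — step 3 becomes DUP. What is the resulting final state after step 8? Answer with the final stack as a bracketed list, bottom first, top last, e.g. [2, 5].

[76, -5, 75, 75]

(re-executing from step 3 with the substitution; state before step 3: [76, -5])
step 3 (DUP): [76, -5, -5]
step 4 (DUP): [76, -5, -5, -5]
step 5 (DROP): [76, -5, -5]
step 6 (PUSH -15): [76, -5, -5, -15]
step 7 (MUL): [76, -5, 75]
step 8 (DUP): [76, -5, 75, 75]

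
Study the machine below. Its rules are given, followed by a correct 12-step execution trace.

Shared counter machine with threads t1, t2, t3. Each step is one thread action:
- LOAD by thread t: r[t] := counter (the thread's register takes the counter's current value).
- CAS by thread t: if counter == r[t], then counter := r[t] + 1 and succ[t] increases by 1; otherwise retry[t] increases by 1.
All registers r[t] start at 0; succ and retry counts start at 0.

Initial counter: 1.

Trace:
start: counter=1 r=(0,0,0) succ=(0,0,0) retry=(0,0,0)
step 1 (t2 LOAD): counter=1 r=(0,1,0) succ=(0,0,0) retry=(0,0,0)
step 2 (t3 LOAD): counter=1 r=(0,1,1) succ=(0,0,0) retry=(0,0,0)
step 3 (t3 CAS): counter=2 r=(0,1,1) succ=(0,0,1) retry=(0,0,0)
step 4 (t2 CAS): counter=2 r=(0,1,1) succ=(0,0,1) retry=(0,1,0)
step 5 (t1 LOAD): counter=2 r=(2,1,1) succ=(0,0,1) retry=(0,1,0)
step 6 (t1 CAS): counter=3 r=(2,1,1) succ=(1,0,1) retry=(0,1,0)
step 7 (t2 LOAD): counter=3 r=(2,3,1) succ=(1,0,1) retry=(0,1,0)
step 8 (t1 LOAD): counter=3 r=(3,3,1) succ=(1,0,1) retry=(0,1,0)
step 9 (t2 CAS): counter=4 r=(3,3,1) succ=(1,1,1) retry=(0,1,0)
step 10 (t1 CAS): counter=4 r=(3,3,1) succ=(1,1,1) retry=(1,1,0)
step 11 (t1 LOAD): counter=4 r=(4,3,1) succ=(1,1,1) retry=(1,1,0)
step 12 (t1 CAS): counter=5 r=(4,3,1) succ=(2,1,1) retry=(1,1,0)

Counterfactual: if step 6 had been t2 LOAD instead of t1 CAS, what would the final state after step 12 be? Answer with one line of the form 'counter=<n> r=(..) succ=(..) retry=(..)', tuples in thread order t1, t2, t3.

(re-executing from step 6 with the substitution; state before step 6: counter=2 r=(2,1,1) succ=(0,0,1) retry=(0,1,0))
step 6 (t2 LOAD): counter=2 r=(2,2,1) succ=(0,0,1) retry=(0,1,0)
step 7 (t2 LOAD): counter=2 r=(2,2,1) succ=(0,0,1) retry=(0,1,0)
step 8 (t1 LOAD): counter=2 r=(2,2,1) succ=(0,0,1) retry=(0,1,0)
step 9 (t2 CAS): counter=3 r=(2,2,1) succ=(0,1,1) retry=(0,1,0)
step 10 (t1 CAS): counter=3 r=(2,2,1) succ=(0,1,1) retry=(1,1,0)
step 11 (t1 LOAD): counter=3 r=(3,2,1) succ=(0,1,1) retry=(1,1,0)
step 12 (t1 CAS): counter=4 r=(3,2,1) succ=(1,1,1) retry=(1,1,0)

counter=4 r=(3,2,1) succ=(1,1,1) retry=(1,1,0)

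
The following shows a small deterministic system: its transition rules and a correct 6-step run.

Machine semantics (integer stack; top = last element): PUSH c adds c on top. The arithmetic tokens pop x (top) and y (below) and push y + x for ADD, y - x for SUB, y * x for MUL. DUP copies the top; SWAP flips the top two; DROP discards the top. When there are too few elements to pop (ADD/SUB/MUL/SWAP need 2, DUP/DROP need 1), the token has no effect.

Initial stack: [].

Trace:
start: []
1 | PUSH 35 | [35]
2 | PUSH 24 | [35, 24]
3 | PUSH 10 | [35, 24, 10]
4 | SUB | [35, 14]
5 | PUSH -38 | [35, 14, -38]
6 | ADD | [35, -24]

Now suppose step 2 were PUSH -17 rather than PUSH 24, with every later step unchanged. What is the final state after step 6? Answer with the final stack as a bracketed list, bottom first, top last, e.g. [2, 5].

(re-executing from step 2 with the substitution; state before step 2: [35])
2 | PUSH -17 | [35, -17]
3 | PUSH 10 | [35, -17, 10]
4 | SUB | [35, -27]
5 | PUSH -38 | [35, -27, -38]
6 | ADD | [35, -65]

[35, -65]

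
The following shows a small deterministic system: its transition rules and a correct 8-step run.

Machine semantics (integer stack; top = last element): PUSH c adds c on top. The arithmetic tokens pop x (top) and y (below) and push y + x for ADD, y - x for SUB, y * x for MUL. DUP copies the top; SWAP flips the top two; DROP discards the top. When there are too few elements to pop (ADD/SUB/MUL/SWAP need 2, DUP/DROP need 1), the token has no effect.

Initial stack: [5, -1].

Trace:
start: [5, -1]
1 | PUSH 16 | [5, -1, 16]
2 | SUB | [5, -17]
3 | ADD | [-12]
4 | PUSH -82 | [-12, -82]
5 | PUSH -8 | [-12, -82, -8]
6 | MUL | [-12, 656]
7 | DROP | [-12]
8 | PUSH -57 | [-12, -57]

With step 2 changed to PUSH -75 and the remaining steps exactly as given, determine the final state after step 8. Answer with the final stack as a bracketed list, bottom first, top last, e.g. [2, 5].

(re-executing from step 2 with the substitution; state before step 2: [5, -1, 16])
2 | PUSH -75 | [5, -1, 16, -75]
3 | ADD | [5, -1, -59]
4 | PUSH -82 | [5, -1, -59, -82]
5 | PUSH -8 | [5, -1, -59, -82, -8]
6 | MUL | [5, -1, -59, 656]
7 | DROP | [5, -1, -59]
8 | PUSH -57 | [5, -1, -59, -57]

[5, -1, -59, -57]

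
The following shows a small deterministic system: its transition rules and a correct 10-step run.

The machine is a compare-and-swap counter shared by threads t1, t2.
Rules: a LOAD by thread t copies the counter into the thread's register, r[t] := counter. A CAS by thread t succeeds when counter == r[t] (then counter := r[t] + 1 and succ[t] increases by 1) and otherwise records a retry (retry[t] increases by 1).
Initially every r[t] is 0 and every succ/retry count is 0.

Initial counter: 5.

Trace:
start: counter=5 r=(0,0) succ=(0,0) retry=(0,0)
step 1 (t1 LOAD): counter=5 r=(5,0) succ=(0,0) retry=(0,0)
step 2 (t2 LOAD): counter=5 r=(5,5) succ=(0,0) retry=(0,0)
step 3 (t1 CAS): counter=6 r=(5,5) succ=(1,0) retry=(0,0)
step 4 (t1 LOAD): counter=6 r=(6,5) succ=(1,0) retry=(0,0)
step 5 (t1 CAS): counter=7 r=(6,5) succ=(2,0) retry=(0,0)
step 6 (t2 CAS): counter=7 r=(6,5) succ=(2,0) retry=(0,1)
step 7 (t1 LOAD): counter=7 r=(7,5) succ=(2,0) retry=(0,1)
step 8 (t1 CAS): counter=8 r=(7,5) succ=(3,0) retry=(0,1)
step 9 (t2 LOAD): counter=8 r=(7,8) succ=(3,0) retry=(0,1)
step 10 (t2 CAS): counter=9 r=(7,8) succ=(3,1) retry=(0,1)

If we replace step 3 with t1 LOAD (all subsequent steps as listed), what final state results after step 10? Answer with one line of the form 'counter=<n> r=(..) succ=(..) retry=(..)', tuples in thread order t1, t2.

(re-executing from step 3 with the substitution; state before step 3: counter=5 r=(5,5) succ=(0,0) retry=(0,0))
step 3 (t1 LOAD): counter=5 r=(5,5) succ=(0,0) retry=(0,0)
step 4 (t1 LOAD): counter=5 r=(5,5) succ=(0,0) retry=(0,0)
step 5 (t1 CAS): counter=6 r=(5,5) succ=(1,0) retry=(0,0)
step 6 (t2 CAS): counter=6 r=(5,5) succ=(1,0) retry=(0,1)
step 7 (t1 LOAD): counter=6 r=(6,5) succ=(1,0) retry=(0,1)
step 8 (t1 CAS): counter=7 r=(6,5) succ=(2,0) retry=(0,1)
step 9 (t2 LOAD): counter=7 r=(6,7) succ=(2,0) retry=(0,1)
step 10 (t2 CAS): counter=8 r=(6,7) succ=(2,1) retry=(0,1)

counter=8 r=(6,7) succ=(2,1) retry=(0,1)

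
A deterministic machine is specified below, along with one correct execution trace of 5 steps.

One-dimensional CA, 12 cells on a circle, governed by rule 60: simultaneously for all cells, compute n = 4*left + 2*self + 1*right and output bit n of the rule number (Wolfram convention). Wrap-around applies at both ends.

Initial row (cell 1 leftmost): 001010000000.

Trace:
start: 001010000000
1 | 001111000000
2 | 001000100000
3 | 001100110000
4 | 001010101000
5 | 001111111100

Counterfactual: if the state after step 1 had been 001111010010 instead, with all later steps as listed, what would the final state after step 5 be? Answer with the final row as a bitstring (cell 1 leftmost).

000111101111

state after step 1 := 001111010010
2 | 001000111011
3 | 101100100110
4 | 111010110101
5 | 000111101111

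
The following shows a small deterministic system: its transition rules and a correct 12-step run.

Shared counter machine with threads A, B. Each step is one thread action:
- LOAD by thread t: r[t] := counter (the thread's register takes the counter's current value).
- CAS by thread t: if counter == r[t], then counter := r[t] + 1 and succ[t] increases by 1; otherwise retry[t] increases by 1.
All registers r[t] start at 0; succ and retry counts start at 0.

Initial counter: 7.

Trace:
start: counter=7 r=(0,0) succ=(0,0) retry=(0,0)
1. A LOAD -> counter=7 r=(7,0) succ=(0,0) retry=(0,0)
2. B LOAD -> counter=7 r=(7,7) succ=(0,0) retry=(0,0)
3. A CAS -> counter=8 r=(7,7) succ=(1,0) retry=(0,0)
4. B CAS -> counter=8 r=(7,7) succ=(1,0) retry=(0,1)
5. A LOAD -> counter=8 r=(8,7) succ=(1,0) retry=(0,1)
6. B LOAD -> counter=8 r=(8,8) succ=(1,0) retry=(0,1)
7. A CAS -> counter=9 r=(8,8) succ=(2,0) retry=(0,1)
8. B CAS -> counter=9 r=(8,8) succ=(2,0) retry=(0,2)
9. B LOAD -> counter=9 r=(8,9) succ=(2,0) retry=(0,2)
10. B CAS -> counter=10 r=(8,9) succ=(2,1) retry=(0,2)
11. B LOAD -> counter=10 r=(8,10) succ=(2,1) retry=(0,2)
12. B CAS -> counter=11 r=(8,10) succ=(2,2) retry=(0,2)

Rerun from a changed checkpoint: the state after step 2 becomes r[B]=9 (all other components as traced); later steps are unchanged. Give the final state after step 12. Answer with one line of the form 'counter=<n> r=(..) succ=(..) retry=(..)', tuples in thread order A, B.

state after step 2 := counter=7 r=(7,9) succ=(0,0) retry=(0,0)
3. A CAS -> counter=8 r=(7,9) succ=(1,0) retry=(0,0)
4. B CAS -> counter=8 r=(7,9) succ=(1,0) retry=(0,1)
5. A LOAD -> counter=8 r=(8,9) succ=(1,0) retry=(0,1)
6. B LOAD -> counter=8 r=(8,8) succ=(1,0) retry=(0,1)
7. A CAS -> counter=9 r=(8,8) succ=(2,0) retry=(0,1)
8. B CAS -> counter=9 r=(8,8) succ=(2,0) retry=(0,2)
9. B LOAD -> counter=9 r=(8,9) succ=(2,0) retry=(0,2)
10. B CAS -> counter=10 r=(8,9) succ=(2,1) retry=(0,2)
11. B LOAD -> counter=10 r=(8,10) succ=(2,1) retry=(0,2)
12. B CAS -> counter=11 r=(8,10) succ=(2,2) retry=(0,2)

counter=11 r=(8,10) succ=(2,2) retry=(0,2)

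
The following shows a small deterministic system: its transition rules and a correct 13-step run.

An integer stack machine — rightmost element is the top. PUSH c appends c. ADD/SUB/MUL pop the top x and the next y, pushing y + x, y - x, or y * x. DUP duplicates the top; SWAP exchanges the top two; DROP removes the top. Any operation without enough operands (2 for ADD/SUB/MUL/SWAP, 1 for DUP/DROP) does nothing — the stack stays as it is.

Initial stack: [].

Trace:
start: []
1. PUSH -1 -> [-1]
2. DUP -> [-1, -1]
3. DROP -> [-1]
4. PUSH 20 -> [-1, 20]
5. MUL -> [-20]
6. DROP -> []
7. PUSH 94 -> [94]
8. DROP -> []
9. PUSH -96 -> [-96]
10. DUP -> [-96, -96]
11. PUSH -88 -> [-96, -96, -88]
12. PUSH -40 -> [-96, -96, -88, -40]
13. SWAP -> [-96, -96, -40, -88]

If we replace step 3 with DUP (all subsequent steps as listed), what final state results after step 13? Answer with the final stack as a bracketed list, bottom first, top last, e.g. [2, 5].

[-1, -1, -96, -96, -40, -88]

(re-executing from step 3 with the substitution; state before step 3: [-1, -1])
3. DUP -> [-1, -1, -1]
4. PUSH 20 -> [-1, -1, -1, 20]
5. MUL -> [-1, -1, -20]
6. DROP -> [-1, -1]
7. PUSH 94 -> [-1, -1, 94]
8. DROP -> [-1, -1]
9. PUSH -96 -> [-1, -1, -96]
10. DUP -> [-1, -1, -96, -96]
11. PUSH -88 -> [-1, -1, -96, -96, -88]
12. PUSH -40 -> [-1, -1, -96, -96, -88, -40]
13. SWAP -> [-1, -1, -96, -96, -40, -88]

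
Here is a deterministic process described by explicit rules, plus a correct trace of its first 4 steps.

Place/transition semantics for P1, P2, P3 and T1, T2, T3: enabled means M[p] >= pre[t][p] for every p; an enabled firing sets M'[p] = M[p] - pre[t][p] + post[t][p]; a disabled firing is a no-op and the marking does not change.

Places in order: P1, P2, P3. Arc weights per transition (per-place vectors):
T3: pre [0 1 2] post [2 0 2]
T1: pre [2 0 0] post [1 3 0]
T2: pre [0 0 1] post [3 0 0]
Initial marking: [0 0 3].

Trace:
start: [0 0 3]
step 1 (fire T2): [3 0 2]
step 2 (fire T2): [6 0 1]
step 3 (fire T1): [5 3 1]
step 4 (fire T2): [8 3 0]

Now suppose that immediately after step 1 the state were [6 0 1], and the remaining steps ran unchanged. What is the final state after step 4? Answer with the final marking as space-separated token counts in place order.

state after step 1 := [6 0 1]
step 2 (fire T2): [9 0 0]
step 3 (fire T1): [8 3 0]
step 4 (fire T2): [8 3 0]

8 3 0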